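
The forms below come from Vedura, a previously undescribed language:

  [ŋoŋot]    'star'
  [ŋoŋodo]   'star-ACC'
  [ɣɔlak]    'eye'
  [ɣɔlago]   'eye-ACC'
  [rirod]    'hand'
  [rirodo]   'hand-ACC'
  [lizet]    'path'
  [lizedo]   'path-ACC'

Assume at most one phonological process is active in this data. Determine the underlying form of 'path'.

The stem for 'path' ends in [t] in [lizet] but [d] in [lizedo].
Compare 'hand', with invariant [d] in [rirod] and [rirodo]: an analysis with underlying /d/ and a rule producing [t] in isolation would wrongly predict alternation here too.
So /t/ is underlying, and a rule of intervocalic voicing — voiceless stops become voiced between vowels — gives [d].

/lizet/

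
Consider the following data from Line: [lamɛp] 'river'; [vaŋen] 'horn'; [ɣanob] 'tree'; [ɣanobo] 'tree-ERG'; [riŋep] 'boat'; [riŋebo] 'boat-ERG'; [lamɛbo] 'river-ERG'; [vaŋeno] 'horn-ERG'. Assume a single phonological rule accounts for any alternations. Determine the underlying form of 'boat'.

/riŋep/

The root 'boat' surfaces as [riŋep] and [riŋebo], with a stem-final [p] ~ [b] alternation.
The stem 'tree' ([ɣanob], [ɣanobo]) shows [b] unchanged in both environments, so [b] cannot be basic with [p] derived in isolation.
The alternation reflects intervocalic voicing: voiceless stops become voiced between vowels. /p/ is underlying.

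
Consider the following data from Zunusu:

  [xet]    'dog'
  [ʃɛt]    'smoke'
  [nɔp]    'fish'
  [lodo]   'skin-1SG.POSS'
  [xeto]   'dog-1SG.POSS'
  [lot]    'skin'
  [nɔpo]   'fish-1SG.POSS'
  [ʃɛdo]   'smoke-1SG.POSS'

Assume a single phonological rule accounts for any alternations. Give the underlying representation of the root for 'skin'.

'skin' shows [t] ~ [d] at the end of the stem ([lot] vs [lodo]).
If /t/ were underlying and a rule turned it into [d] before the 1SG.POSS suffix, 'dog' would also alternate; but it has [t] in both [xet] and [xeto].
The alternation reflects word-final obstruent devoicing: voiced obstruents become voiceless word-finally. /d/ is underlying.
The underlying form of 'skin' is therefore /lod/.

/lod/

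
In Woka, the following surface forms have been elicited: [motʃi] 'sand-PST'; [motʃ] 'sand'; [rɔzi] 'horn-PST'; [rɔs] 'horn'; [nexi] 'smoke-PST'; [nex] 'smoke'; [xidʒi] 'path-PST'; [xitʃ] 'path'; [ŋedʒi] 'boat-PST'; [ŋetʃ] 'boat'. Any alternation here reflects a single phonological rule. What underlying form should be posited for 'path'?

/xidʒ/

The root 'path' surfaces as [xidʒi] and [xitʃ], with a stem-final [dʒ] ~ [tʃ] alternation.
Compare 'sand', with invariant [tʃ] in [motʃi] and [motʃ]: an analysis with underlying /tʃ/ and a rule producing [dʒ] before the PST suffix would wrongly predict alternation here too.
So /dʒ/ is underlying, and a rule of word-final obstruent devoicing — voiced obstruents become voiceless word-finally — gives [tʃ].
The underlying form of 'path' is therefore /xidʒ/.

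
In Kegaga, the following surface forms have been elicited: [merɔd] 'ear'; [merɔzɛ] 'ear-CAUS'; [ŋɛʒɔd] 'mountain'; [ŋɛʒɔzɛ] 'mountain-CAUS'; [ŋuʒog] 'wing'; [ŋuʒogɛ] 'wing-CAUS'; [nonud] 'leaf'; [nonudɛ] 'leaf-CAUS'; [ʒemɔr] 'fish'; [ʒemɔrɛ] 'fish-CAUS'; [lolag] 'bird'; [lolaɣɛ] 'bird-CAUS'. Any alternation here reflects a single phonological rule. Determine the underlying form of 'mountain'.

/ŋɛʒɔz/

'mountain' shows [d] ~ [z] at the end of the stem ([ŋɛʒɔd] vs [ŋɛʒɔzɛ]).
But 'leaf' keeps [d] in both environments ([nonud], [nonudɛ]), so there is no rule changing /d/ to [z] before the CAUS suffix.
So /z/ is underlying, and a rule of word-final hardening — voiced fricatives become stops word-finally — gives [d].
The underlying form of 'mountain' is therefore /ŋɛʒɔz/.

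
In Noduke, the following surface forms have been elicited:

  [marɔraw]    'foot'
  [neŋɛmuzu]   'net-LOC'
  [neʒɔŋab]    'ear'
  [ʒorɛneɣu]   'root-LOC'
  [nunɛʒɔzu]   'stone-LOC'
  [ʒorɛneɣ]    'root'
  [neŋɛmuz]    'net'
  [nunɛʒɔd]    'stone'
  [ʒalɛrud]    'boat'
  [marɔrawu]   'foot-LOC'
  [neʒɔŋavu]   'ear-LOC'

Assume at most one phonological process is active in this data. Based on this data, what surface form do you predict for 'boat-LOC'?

[ʒalɛruzu]

'stone' shows [d] ~ [z] at the end of the stem ([nunɛʒɔd] vs [nunɛʒɔzu]).
If /z/ were underlying and a rule turned it into [d] in isolation, 'net' would also alternate; but it has [z] in both [neŋɛmuz] and [neŋɛmuzu].
The underlying segment must be /d/; voiced stops become fricatives between vowels, yielding [z] there.
The one attested form of 'boat', [ʒalɛrud], shows underlying /ʒalɛrud/. Applying the same rule between vowels gives [ʒalɛruzu].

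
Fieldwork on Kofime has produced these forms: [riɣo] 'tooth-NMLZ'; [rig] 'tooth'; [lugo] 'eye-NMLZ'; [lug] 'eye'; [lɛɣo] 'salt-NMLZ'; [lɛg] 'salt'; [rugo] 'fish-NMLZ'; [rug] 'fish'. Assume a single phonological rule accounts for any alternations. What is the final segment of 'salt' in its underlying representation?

The stem for 'salt' ends in [ɣ] in [lɛɣo] but [g] in [lɛg].
The stem 'fish' ([rugo], [rug]) shows [g] unchanged in both environments, so [g] cannot be basic with [ɣ] derived before the NMLZ suffix.
The underlying segment must be /ɣ/; voiced fricatives become stops word-finally, yielding [g] there.

/ɣ/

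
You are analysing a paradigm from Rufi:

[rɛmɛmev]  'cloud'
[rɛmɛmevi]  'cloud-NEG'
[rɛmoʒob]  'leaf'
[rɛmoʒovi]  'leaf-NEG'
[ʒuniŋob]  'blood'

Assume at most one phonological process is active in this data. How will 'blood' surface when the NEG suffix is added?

In [rɛmoʒob] and [rɛmoʒovi] the final segment of 'leaf' alternates: [b] ~ [v].
But 'cloud' keeps [v] in both environments ([rɛmɛmev], [rɛmɛmevi]), so there is no rule changing /v/ to [b] in isolation.
The underlying segment must be /b/; voiced stops become fricatives between vowels, yielding [v] there.
The one attested form of 'blood', [ʒuniŋob], shows underlying /ʒuniŋob/. Applying the same rule between vowels gives [ʒuniŋovi].

[ʒuniŋovi]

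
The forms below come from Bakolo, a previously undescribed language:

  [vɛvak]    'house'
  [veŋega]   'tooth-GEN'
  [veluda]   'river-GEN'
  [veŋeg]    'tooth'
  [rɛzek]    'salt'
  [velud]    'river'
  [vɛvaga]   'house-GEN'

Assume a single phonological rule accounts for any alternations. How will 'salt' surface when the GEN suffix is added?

[rɛzega]

'house' shows [k] ~ [g] at the end of the stem ([vɛvak] vs [vɛvaga]).
Compare 'tooth', with invariant [g] in [veŋeg] and [veŋega]: an analysis with underlying /g/ and a rule producing [k] in isolation would wrongly predict alternation here too.
So /k/ is underlying, and a rule of intervocalic voicing — voiceless stops become voiced between vowels — gives [g].
The one attested form of 'salt', [rɛzek], shows underlying /rɛzek/. Applying the same rule between vowels gives [rɛzega].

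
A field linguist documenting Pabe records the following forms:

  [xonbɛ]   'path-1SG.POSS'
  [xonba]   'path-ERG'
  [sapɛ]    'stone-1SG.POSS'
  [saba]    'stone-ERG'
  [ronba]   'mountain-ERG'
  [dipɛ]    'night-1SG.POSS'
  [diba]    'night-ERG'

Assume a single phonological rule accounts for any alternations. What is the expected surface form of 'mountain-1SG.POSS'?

[ronbɛ]

The 1SG.POSS morpheme has two allomorphs, [-bɛ] and [-pɛ].
By contrast the ERG suffix keeps its initial [b] throughout — that segment must be underlying.
So the underlying form is /-pɛ/, and voiceless stops become voiced after a nasal.
After 'mountain', which ends in a nasal, the suffix surfaces as [-bɛ], giving [ronbɛ].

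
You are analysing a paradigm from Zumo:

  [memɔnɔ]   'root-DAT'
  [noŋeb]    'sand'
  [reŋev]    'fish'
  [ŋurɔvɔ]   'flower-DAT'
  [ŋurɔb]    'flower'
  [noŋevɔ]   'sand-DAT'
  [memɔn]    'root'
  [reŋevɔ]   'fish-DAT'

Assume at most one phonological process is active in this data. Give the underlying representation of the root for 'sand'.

The root 'sand' surfaces as [noŋeb] and [noŋevɔ], with a stem-final [b] ~ [v] alternation.
But 'fish' keeps [v] in both environments ([reŋev], [reŋevɔ]), so there is no rule changing /v/ to [b] in isolation.
The alternation reflects intervocalic spirantization: voiced stops become fricatives between vowels. /b/ is underlying.
Hence 'sand' is /noŋeb/ underlyingly.

/noŋeb/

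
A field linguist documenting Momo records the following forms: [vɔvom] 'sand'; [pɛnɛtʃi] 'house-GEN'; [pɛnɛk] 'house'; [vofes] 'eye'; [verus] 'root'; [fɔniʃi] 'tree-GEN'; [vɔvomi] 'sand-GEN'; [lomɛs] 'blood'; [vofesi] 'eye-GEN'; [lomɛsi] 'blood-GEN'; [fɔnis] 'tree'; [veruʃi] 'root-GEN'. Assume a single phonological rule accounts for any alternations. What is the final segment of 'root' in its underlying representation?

The stem for 'root' ends in [ʃ] in [veruʃi] but [s] in [verus].
The stem 'eye' ([vofesi], [vofes]) shows [s] unchanged in both environments, so [s] cannot be basic with [ʃ] derived before the GEN suffix.
Therefore /ʃ/ is basic and [s] is derived by depalatalization (palato-alveolar /tʃ/ and /ʃ/ become [k] and [s] when no front vowel follows).

/ʃ/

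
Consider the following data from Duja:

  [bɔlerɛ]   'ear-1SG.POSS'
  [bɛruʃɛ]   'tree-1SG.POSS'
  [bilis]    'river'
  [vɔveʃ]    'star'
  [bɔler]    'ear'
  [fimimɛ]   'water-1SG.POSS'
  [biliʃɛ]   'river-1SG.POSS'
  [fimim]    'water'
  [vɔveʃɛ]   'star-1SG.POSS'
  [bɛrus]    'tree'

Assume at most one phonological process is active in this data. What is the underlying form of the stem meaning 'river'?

/bilis/

'river' shows [ʃ] ~ [s] at the end of the stem ([biliʃɛ] vs [bilis]).
If /ʃ/ were underlying and a rule turned it into [s] in isolation, 'star' would also alternate; but it has [ʃ] in both [vɔveʃɛ] and [vɔveʃ].
Therefore /s/ is basic and [ʃ] is derived by palatalization before a front vowel (/s/ becomes palato-alveolar [ʃ] before a front vowel).
The underlying form of 'river' is therefore /bilis/.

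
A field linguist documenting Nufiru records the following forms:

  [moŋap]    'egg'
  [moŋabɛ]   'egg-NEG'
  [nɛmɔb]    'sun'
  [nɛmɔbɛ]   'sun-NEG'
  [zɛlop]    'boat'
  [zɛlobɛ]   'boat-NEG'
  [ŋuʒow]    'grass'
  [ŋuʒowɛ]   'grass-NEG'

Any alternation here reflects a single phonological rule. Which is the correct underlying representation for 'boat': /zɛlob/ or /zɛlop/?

The root 'boat' surfaces as [zɛlop] and [zɛlobɛ], with a stem-final [p] ~ [b] alternation.
The stem 'sun' ([nɛmɔb], [nɛmɔbɛ]) shows [b] unchanged in both environments, so [b] cannot be basic with [p] derived in isolation.
The alternation reflects intervocalic voicing: voiceless stops become voiced between vowels. /p/ is underlying.

/zɛlop/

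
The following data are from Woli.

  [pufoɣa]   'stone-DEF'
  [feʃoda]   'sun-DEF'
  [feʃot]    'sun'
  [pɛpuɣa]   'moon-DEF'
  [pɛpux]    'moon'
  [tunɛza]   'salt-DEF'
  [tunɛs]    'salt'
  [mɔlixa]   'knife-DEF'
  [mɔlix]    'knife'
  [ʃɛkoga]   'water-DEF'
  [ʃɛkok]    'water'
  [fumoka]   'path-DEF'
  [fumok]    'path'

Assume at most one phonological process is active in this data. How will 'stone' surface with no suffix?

[pufox]

In [pɛpuɣa] and [pɛpux] the final segment of 'moon' alternates: [ɣ] ~ [x].
If /x/ were underlying and a rule turned it into [ɣ] before the DEF suffix, 'knife' would also alternate; but it has [x] in both [mɔlixa] and [mɔlix].
Therefore /ɣ/ is basic and [x] is derived by word-final obstruent devoicing (voiced obstruents become voiceless word-finally).
The one attested form of 'stone', [pufoɣa], shows underlying /pufoɣ/. Applying the same rule word-finally gives [pufox].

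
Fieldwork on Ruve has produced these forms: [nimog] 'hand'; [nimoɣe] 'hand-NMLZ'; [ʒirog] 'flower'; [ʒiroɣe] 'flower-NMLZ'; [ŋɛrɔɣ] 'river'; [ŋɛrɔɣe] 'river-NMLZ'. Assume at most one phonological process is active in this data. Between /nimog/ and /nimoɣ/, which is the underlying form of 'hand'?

'hand' shows [g] ~ [ɣ] at the end of the stem ([nimog] vs [nimoɣe]).
But 'river' keeps [ɣ] in both environments ([ŋɛrɔɣ], [ŋɛrɔɣe]), so there is no rule changing /ɣ/ to [g] in isolation.
So /g/ is underlying, and a rule of intervocalic spirantization — voiced stops become fricatives between vowels — gives [ɣ].

/nimog/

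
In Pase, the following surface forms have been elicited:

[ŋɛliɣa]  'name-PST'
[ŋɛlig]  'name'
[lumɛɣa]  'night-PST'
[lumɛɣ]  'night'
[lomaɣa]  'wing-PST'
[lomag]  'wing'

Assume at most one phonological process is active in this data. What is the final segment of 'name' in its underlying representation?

The root 'name' surfaces as [ŋɛliɣa] and [ŋɛlig], with a stem-final [ɣ] ~ [g] alternation.
The stem 'night' ([lumɛɣa], [lumɛɣ]) shows [ɣ] unchanged in both environments, so [ɣ] cannot be basic with [g] derived in isolation.
The alternation reflects intervocalic spirantization: voiced stops become fricatives between vowels. /g/ is underlying.

/g/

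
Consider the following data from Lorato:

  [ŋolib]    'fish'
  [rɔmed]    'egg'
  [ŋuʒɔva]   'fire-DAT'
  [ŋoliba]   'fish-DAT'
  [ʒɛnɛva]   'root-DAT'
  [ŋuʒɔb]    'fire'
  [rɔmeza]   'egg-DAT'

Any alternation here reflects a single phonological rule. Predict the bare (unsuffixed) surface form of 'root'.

[ʒɛnɛb]

The stem for 'fire' ends in [v] in [ŋuʒɔva] but [b] in [ŋuʒɔb].
But 'fish' keeps [b] in both environments ([ŋoliba], [ŋolib]), so there is no rule changing /b/ to [v] before the DAT suffix.
The underlying segment must be /v/; voiced fricatives become stops word-finally, yielding [b] there.
The one attested form of 'root', [ʒɛnɛva], shows underlying /ʒɛnɛv/. Applying the same rule word-finally gives [ʒɛnɛb].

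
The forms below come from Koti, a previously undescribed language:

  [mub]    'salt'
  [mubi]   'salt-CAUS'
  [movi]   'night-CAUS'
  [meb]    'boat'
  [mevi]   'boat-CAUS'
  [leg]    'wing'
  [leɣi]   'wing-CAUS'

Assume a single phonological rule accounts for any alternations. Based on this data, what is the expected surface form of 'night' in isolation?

[mob]

The stem for 'boat' ends in [b] in [meb] but [v] in [mevi].
But 'salt' keeps [b] in both environments ([mub], [mubi]), so there is no rule changing /b/ to [v] before the CAUS suffix.
So /v/ is underlying, and a rule of word-final hardening — voiced fricatives become stops word-finally — gives [b].
From [movi] the stem 'night' is /mov/; word-finally this yields [mob].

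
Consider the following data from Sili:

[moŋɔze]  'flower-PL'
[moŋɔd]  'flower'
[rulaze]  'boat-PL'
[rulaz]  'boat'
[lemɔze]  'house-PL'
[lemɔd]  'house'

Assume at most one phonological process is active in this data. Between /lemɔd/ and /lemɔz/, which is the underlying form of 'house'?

In [lemɔze] and [lemɔd] the final segment of 'house' alternates: [z] ~ [d].
If /z/ were underlying and a rule turned it into [d] in isolation, 'boat' would also alternate; but it has [z] in both [rulaze] and [rulaz].
Therefore /d/ is basic and [z] is derived by intervocalic spirantization (voiced stops become fricatives between vowels).

/lemɔd/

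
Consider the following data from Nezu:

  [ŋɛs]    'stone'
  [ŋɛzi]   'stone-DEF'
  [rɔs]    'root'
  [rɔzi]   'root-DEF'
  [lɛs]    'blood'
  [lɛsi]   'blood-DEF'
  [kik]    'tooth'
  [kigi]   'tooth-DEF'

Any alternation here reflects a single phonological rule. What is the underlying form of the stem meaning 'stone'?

'stone' shows [s] ~ [z] at the end of the stem ([ŋɛs] vs [ŋɛzi]).
Compare 'blood', with invariant [s] in [lɛs] and [lɛsi]: an analysis with underlying /s/ and a rule producing [z] before the DEF suffix would wrongly predict alternation here too.
Therefore /z/ is basic and [s] is derived by word-final obstruent devoicing (voiced obstruents become voiceless word-finally).

/ŋɛz/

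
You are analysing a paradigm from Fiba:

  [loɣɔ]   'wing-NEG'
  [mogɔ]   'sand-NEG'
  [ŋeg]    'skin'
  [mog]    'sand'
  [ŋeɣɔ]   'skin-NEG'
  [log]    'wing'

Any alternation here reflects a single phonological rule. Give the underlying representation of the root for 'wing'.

'wing' shows [ɣ] ~ [g] at the end of the stem ([loɣɔ] vs [log]).
The stem 'sand' ([mogɔ], [mog]) shows [g] unchanged in both environments, so [g] cannot be basic with [ɣ] derived before the NEG suffix.
Therefore /ɣ/ is basic and [g] is derived by word-final hardening (voiced fricatives become stops word-finally).

/loɣ/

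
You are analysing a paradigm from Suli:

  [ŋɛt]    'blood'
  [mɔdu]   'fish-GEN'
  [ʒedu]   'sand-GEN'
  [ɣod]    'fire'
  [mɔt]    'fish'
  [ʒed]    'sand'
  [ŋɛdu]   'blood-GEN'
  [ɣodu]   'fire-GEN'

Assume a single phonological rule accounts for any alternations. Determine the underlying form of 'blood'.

The stem for 'blood' ends in [t] in [ŋɛt] but [d] in [ŋɛdu].
Compare 'sand', with invariant [d] in [ʒed] and [ʒedu]: an analysis with underlying /d/ and a rule producing [t] in isolation would wrongly predict alternation here too.
The alternation reflects intervocalic voicing: voiceless stops become voiced between vowels. /t/ is underlying.
The underlying form of 'blood' is therefore /ŋɛt/.

/ŋɛt/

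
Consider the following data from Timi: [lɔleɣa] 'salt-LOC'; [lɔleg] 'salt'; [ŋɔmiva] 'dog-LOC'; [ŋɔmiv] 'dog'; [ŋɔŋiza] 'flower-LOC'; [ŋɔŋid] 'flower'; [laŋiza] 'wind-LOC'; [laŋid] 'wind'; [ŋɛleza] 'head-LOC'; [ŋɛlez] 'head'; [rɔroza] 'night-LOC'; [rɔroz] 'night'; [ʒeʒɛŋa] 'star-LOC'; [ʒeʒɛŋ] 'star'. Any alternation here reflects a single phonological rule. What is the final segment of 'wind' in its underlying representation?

In [laŋiza] and [laŋid] the final segment of 'wind' alternates: [z] ~ [d].
Compare 'night', with invariant [z] in [rɔroza] and [rɔroz]: an analysis with underlying /z/ and a rule producing [d] in isolation would wrongly predict alternation here too.
The underlying segment must be /d/; voiced stops become fricatives between vowels, yielding [z] there.

/d/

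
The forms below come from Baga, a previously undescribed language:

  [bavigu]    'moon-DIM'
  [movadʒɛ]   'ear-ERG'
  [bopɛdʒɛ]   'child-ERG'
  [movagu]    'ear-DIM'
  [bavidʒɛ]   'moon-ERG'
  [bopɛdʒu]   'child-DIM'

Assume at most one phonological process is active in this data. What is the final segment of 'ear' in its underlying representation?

/g/

In [movagu] and [movadʒɛ] the final segment of 'ear' alternates: [g] ~ [dʒ].
But 'child' keeps [dʒ] in both environments ([bopɛdʒu], [bopɛdʒɛ]), so there is no rule changing /dʒ/ to [g] before the DIM suffix.
Therefore /g/ is basic and [dʒ] is derived by palatalization before a front vowel (/g/ becomes palato-alveolar [dʒ] before a front vowel).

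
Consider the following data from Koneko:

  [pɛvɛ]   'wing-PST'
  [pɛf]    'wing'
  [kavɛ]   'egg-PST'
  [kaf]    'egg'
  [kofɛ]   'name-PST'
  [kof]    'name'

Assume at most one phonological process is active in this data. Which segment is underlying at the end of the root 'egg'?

In [kavɛ] and [kaf] the final segment of 'egg' alternates: [v] ~ [f].
But 'name' keeps [f] in both environments ([kofɛ], [kof]), so there is no rule changing /f/ to [v] before the PST suffix.
Therefore /v/ is basic and [f] is derived by word-final obstruent devoicing (voiced obstruents become voiceless word-finally).

/v/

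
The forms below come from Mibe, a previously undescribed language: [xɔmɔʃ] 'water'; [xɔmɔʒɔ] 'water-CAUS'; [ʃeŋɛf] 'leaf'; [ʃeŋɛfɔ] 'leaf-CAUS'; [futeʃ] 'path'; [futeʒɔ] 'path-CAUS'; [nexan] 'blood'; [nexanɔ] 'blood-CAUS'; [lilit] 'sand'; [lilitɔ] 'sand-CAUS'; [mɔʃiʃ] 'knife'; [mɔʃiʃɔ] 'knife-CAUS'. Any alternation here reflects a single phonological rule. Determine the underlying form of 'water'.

/xɔmɔʒ/

The root 'water' surfaces as [xɔmɔʃ] and [xɔmɔʒɔ], with a stem-final [ʃ] ~ [ʒ] alternation.
The stem 'knife' ([mɔʃiʃ], [mɔʃiʃɔ]) shows [ʃ] unchanged in both environments, so [ʃ] cannot be basic with [ʒ] derived before the CAUS suffix.
Therefore /ʒ/ is basic and [ʃ] is derived by word-final obstruent devoicing (voiced obstruents become voiceless word-finally).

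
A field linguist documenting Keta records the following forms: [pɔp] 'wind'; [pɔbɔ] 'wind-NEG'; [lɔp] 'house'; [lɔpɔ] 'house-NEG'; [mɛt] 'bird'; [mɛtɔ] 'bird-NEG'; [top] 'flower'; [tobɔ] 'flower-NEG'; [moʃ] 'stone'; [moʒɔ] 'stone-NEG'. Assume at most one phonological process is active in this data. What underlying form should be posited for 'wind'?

/pɔb/

In [pɔp] and [pɔbɔ] the final segment of 'wind' alternates: [p] ~ [b].
Compare 'house', with invariant [p] in [lɔp] and [lɔpɔ]: an analysis with underlying /p/ and a rule producing [b] before the NEG suffix would wrongly predict alternation here too.
The alternation reflects word-final obstruent devoicing: voiced obstruents become voiceless word-finally. /b/ is underlying.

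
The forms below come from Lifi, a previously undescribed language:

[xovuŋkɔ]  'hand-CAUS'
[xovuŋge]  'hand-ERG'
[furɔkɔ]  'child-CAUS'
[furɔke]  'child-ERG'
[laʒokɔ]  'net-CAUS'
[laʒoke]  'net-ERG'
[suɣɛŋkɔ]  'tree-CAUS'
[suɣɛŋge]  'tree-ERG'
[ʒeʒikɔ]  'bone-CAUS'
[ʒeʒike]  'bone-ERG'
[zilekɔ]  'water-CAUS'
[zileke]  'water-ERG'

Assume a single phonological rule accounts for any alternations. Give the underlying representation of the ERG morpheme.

/-ge/

The ERG suffix surfaces as [-ge] and [-ke], depending on the final segment of the stem.
By contrast the CAUS suffix keeps its initial [k] throughout — that segment must be underlying.
The ERG suffix is therefore /-ge/ underlyingly, with post-vocalic devoicing: voiced stops become voiceless after a vowel.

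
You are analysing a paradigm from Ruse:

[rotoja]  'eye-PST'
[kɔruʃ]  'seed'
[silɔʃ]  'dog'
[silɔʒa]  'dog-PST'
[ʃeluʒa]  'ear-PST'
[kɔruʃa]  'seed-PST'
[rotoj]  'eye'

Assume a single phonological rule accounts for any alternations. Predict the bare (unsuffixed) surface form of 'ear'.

The stem for 'dog' ends in [ʒ] in [silɔʒa] but [ʃ] in [silɔʃ].
The stem 'seed' ([kɔruʃa], [kɔruʃ]) shows [ʃ] unchanged in both environments, so [ʃ] cannot be basic with [ʒ] derived before the PST suffix.
The underlying segment must be /ʒ/; voiced obstruents become voiceless word-finally, yielding [ʃ] there.
From [ʃeluʒa] the stem 'ear' is /ʃeluʒ/; word-finally this yields [ʃeluʃ].

[ʃeluʃ]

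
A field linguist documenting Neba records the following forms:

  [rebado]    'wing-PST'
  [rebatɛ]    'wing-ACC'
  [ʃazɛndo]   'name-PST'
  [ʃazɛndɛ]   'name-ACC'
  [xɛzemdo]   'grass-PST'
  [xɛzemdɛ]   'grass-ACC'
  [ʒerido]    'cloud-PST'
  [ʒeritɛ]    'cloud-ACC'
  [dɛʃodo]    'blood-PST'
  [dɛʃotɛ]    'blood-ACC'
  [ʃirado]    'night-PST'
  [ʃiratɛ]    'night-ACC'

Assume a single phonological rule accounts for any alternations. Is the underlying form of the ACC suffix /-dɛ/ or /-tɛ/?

The ACC morpheme has two allomorphs, [-dɛ] and [-tɛ].
The PST suffix, which begins with [d], is invariant after every stem; so [d] is not altered by any rule here.
The ACC suffix is therefore /-tɛ/ underlyingly, with post-nasal voicing: voiceless stops become voiced after a nasal.

/-tɛ/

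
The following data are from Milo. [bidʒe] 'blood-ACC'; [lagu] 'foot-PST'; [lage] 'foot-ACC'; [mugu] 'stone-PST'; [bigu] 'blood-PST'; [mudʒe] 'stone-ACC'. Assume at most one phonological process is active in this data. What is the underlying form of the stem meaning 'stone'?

/mudʒ/

The root 'stone' surfaces as [mudʒe] and [mugu], with a stem-final [dʒ] ~ [g] alternation.
The stem 'foot' ([lage], [lagu]) shows [g] unchanged in both environments, so [g] cannot be basic with [dʒ] derived before the ACC suffix.
The alternation reflects depalatalization: palato-alveolar /dʒ/ becomes [g] when no front vowel follows. /dʒ/ is underlying.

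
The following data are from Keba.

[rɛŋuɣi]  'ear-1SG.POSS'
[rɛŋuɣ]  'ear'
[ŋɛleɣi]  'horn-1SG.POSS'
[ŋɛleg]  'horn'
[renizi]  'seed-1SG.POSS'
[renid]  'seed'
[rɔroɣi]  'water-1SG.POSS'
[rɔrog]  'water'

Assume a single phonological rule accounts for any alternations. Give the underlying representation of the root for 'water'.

/rɔrog/

'water' shows [ɣ] ~ [g] at the end of the stem ([rɔroɣi] vs [rɔrog]).
Compare 'ear', with invariant [ɣ] in [rɛŋuɣi] and [rɛŋuɣ]: an analysis with underlying /ɣ/ and a rule producing [g] in isolation would wrongly predict alternation here too.
The underlying segment must be /g/; voiced stops become fricatives between vowels, yielding [ɣ] there.
The underlying form of 'water' is therefore /rɔrog/.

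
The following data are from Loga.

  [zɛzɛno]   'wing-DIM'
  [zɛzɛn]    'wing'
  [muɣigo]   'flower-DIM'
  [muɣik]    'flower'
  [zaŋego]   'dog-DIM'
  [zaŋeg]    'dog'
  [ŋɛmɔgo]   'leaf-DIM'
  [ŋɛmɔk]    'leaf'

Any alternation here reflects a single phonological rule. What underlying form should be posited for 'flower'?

/muɣik/

In [muɣigo] and [muɣik] the final segment of 'flower' alternates: [g] ~ [k].
But 'dog' keeps [g] in both environments ([zaŋego], [zaŋeg]), so there is no rule changing /g/ to [k] in isolation.
Therefore /k/ is basic and [g] is derived by intervocalic voicing (voiceless stops become voiced between vowels).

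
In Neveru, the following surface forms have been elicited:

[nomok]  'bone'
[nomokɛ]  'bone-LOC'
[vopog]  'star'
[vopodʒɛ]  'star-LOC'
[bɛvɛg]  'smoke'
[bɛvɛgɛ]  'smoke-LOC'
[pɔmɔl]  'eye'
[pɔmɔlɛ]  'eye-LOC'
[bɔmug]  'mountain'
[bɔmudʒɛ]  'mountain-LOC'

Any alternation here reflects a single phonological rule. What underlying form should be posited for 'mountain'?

/bɔmudʒ/

In [bɔmug] and [bɔmudʒɛ] the final segment of 'mountain' alternates: [g] ~ [dʒ].
The stem 'smoke' ([bɛvɛg], [bɛvɛgɛ]) shows [g] unchanged in both environments, so [g] cannot be basic with [dʒ] derived before the LOC suffix.
So /dʒ/ is underlying, and a rule of depalatalization — palato-alveolar /dʒ/ becomes [g] when no front vowel follows — gives [g].
So 'mountain' = /bɔmudʒ/.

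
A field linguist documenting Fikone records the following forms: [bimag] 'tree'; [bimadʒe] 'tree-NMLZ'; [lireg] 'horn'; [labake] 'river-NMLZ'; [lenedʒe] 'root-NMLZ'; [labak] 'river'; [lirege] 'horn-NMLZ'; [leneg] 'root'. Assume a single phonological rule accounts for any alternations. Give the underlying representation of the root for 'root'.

The stem for 'root' ends in [g] in [leneg] but [dʒ] in [lenedʒe].
But 'horn' keeps [g] in both environments ([lireg], [lirege]), so there is no rule changing /g/ to [dʒ] before the NMLZ suffix.
The underlying segment must be /dʒ/; palato-alveolar /dʒ/ becomes [g] when no front vowel follows, yielding [g] there.

/lenedʒ/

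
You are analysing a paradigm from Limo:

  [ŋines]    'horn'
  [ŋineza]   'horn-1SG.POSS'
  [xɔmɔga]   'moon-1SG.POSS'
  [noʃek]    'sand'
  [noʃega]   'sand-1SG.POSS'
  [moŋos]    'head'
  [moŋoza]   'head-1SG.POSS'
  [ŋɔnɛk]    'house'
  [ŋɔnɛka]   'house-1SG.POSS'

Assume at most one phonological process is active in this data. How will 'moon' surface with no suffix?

[xɔmɔk]

In [noʃek] and [noʃega] the final segment of 'sand' alternates: [k] ~ [g].
Compare 'house', with invariant [k] in [ŋɔnɛk] and [ŋɔnɛka]: an analysis with underlying /k/ and a rule producing [g] before the 1SG.POSS suffix would wrongly predict alternation here too.
Therefore /g/ is basic and [k] is derived by word-final obstruent devoicing (voiced obstruents become voiceless word-finally).
From [xɔmɔga] the stem 'moon' is /xɔmɔg/; word-finally this yields [xɔmɔk].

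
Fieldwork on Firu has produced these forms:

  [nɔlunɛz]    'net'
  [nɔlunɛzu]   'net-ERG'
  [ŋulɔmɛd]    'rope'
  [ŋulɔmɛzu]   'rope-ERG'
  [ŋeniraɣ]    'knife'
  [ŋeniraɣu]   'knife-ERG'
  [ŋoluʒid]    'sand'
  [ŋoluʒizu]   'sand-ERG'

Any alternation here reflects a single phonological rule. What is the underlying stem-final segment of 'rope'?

'rope' shows [d] ~ [z] at the end of the stem ([ŋulɔmɛd] vs [ŋulɔmɛzu]).
But 'net' keeps [z] in both environments ([nɔlunɛz], [nɔlunɛzu]), so there is no rule changing /z/ to [d] in isolation.
The underlying segment must be /d/; voiced stops become fricatives between vowels, yielding [z] there.

/d/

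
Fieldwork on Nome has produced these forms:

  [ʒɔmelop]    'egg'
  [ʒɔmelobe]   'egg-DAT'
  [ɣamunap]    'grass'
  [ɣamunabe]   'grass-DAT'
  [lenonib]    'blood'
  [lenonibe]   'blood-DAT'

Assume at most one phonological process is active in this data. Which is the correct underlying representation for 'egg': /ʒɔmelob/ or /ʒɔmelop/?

/ʒɔmelop/

The root 'egg' surfaces as [ʒɔmelop] and [ʒɔmelobe], with a stem-final [p] ~ [b] alternation.
The stem 'blood' ([lenonib], [lenonibe]) shows [b] unchanged in both environments, so [b] cannot be basic with [p] derived in isolation.
So /p/ is underlying, and a rule of intervocalic voicing — voiceless stops become voiced between vowels — gives [b].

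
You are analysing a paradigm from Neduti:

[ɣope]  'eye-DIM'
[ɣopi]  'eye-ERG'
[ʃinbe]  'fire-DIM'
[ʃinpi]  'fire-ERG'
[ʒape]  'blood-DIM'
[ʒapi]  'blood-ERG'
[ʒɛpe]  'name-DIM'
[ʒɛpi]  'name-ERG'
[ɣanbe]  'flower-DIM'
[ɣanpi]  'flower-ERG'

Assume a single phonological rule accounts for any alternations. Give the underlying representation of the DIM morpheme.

The DIM morpheme has two allomorphs, [-be] and [-pe].
By contrast the ERG suffix keeps its initial [p] throughout — that segment must be underlying.
The DIM suffix is therefore /-be/ underlyingly, with post-vocalic devoicing: voiced stops become voiceless after a vowel.

/-be/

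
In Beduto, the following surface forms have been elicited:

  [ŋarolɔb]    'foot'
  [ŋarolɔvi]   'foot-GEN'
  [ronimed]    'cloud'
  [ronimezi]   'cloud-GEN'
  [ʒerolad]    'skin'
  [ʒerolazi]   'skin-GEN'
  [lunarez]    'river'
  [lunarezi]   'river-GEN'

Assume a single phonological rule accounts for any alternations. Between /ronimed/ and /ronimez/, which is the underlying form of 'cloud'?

The root 'cloud' surfaces as [ronimed] and [ronimezi], with a stem-final [d] ~ [z] alternation.
The stem 'river' ([lunarez], [lunarezi]) shows [z] unchanged in both environments, so [z] cannot be basic with [d] derived in isolation.
The alternation reflects intervocalic spirantization: voiced stops become fricatives between vowels. /d/ is underlying.

/ronimed/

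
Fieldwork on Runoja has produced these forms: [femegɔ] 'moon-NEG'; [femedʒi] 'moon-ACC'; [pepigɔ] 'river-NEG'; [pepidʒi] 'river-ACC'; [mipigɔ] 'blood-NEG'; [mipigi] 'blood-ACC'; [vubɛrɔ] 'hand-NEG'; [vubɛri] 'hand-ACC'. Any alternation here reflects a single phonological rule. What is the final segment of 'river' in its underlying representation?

'river' shows [g] ~ [dʒ] at the end of the stem ([pepigɔ] vs [pepidʒi]).
The stem 'blood' ([mipigɔ], [mipigi]) shows [g] unchanged in both environments, so [g] cannot be basic with [dʒ] derived before the ACC suffix.
The underlying segment must be /dʒ/; palato-alveolar /dʒ/ becomes [g] when no front vowel follows, yielding [g] there.

/dʒ/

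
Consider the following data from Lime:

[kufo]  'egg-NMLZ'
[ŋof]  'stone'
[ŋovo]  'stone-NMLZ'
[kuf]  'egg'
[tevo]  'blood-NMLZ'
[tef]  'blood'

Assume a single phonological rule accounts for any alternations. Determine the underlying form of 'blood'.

In [tef] and [tevo] the final segment of 'blood' alternates: [f] ~ [v].
If /f/ were underlying and a rule turned it into [v] before the NMLZ suffix, 'egg' would also alternate; but it has [f] in both [kuf] and [kufo].
So /v/ is underlying, and a rule of word-final obstruent devoicing — voiced obstruents become voiceless word-finally — gives [f].

/tev/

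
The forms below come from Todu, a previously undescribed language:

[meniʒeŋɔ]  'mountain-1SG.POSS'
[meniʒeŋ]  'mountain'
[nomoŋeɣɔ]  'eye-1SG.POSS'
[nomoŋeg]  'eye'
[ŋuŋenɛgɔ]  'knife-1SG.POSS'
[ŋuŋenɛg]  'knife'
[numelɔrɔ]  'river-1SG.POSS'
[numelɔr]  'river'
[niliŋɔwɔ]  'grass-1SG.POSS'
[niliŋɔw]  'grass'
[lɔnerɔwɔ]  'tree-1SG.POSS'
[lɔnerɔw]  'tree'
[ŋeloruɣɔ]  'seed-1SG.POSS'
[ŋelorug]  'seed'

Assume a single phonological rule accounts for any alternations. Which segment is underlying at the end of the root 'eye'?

The root 'eye' surfaces as [nomoŋeɣɔ] and [nomoŋeg], with a stem-final [ɣ] ~ [g] alternation.
But 'knife' keeps [g] in both environments ([ŋuŋenɛgɔ], [ŋuŋenɛg]), so there is no rule changing /g/ to [ɣ] before the 1SG.POSS suffix.
The alternation reflects word-final hardening: voiced fricatives become stops word-finally. /ɣ/ is underlying.

/ɣ/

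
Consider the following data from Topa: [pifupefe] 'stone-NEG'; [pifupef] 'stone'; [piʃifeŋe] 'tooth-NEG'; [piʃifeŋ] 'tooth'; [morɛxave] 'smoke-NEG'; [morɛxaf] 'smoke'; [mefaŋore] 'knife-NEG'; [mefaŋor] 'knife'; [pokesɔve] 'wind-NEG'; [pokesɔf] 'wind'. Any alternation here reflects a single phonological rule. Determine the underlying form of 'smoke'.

The root 'smoke' surfaces as [morɛxave] and [morɛxaf], with a stem-final [v] ~ [f] alternation.
If /f/ were underlying and a rule turned it into [v] before the NEG suffix, 'stone' would also alternate; but it has [f] in both [pifupefe] and [pifupef].
Therefore /v/ is basic and [f] is derived by word-final obstruent devoicing (voiced obstruents become voiceless word-finally).

/morɛxav/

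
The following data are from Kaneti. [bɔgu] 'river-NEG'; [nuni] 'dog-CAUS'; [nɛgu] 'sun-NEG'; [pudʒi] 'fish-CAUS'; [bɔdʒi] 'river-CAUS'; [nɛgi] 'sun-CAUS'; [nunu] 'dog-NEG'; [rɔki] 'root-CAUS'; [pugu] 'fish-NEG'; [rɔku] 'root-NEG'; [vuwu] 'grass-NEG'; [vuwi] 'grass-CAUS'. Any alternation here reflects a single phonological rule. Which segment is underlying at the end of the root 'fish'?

The stem for 'fish' ends in [dʒ] in [pudʒi] but [g] in [pugu].
The stem 'sun' ([nɛgi], [nɛgu]) shows [g] unchanged in both environments, so [g] cannot be basic with [dʒ] derived before the CAUS suffix.
So /dʒ/ is underlying, and a rule of depalatalization — palato-alveolar /dʒ/ becomes [g] when no front vowel follows — gives [g].

/dʒ/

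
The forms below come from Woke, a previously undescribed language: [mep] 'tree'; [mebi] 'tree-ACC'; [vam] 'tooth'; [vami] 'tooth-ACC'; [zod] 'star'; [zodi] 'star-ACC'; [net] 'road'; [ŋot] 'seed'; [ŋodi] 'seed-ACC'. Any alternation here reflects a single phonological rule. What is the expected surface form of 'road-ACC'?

[nedi]

'seed' shows [t] ~ [d] at the end of the stem ([ŋot] vs [ŋodi]).
If /d/ were underlying and a rule turned it into [t] in isolation, 'star' would also alternate; but it has [d] in both [zod] and [zodi].
The alternation reflects intervocalic voicing: voiceless stops become voiced between vowels. /t/ is underlying.
From [net] the stem 'road' is /net/; between vowels this yields [nedi].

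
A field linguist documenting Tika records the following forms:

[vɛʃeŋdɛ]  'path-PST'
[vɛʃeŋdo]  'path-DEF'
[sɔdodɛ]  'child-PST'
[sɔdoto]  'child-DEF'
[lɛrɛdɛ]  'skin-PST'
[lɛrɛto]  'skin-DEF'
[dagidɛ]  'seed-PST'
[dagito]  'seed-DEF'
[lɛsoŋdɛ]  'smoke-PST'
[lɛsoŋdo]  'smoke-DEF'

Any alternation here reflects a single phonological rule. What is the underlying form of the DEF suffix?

/-to/

The DEF morpheme has two allomorphs, [-do] and [-to].
The PST suffix, which begins with [d], is invariant after every stem; so [d] is not altered by any rule here.
So the underlying form is /-to/, and voiceless stops become voiced after a nasal.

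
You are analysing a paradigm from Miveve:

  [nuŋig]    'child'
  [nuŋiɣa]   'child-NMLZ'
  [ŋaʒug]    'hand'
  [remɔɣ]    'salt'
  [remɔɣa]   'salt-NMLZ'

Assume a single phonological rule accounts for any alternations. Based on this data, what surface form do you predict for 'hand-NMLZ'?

[ŋaʒuɣa]

In [nuŋig] and [nuŋiɣa] the final segment of 'child' alternates: [g] ~ [ɣ].
But 'salt' keeps [ɣ] in both environments ([remɔɣ], [remɔɣa]), so there is no rule changing /ɣ/ to [g] in isolation.
Therefore /g/ is basic and [ɣ] is derived by intervocalic spirantization (voiced stops become fricatives between vowels).
From [ŋaʒug] the stem 'hand' is /ŋaʒug/; between vowels this yields [ŋaʒuɣa].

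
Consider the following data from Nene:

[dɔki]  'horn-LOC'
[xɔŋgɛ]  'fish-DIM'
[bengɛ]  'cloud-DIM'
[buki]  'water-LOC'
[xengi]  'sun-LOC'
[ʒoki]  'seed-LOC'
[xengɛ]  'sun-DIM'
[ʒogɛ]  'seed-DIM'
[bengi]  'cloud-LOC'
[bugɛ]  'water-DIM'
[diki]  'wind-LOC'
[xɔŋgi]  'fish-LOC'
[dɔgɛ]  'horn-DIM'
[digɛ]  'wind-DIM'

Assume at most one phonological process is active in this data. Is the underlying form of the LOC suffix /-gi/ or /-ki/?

/-ki/

The LOC suffix surfaces as [-gi] and [-ki], depending on the final segment of the stem.
The DIM suffix, which begins with [g], is invariant after every stem; so [g] is not altered by any rule here.
The LOC suffix is therefore /-ki/ underlyingly, with post-nasal voicing: voiceless stops become voiced after a nasal.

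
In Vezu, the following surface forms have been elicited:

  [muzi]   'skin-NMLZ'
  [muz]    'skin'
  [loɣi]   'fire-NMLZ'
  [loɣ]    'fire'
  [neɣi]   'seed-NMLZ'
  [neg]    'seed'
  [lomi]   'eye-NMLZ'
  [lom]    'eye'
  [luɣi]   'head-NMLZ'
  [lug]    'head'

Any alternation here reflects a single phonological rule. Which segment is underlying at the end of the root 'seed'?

/g/

The root 'seed' surfaces as [neɣi] and [neg], with a stem-final [ɣ] ~ [g] alternation.
Compare 'fire', with invariant [ɣ] in [loɣi] and [loɣ]: an analysis with underlying /ɣ/ and a rule producing [g] in isolation would wrongly predict alternation here too.
Therefore /g/ is basic and [ɣ] is derived by intervocalic spirantization (voiced stops become fricatives between vowels).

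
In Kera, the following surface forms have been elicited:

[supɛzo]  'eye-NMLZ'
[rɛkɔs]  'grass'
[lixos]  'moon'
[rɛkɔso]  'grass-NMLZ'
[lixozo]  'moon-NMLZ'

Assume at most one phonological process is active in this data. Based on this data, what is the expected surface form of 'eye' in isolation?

[supɛs]

In [lixozo] and [lixos] the final segment of 'moon' alternates: [z] ~ [s].
But 'grass' keeps [s] in both environments ([rɛkɔso], [rɛkɔs]), so there is no rule changing /s/ to [z] before the NMLZ suffix.
The alternation reflects word-final obstruent devoicing: voiced obstruents become voiceless word-finally. /z/ is underlying.
From [supɛzo] the stem 'eye' is /supɛz/; word-finally this yields [supɛs].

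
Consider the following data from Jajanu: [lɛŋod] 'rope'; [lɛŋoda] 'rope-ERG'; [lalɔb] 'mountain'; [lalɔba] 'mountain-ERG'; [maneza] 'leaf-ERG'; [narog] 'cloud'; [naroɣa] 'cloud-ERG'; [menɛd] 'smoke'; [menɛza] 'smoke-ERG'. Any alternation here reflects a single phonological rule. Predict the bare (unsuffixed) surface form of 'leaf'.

[maned]

In [menɛd] and [menɛza] the final segment of 'smoke' alternates: [d] ~ [z].
The stem 'rope' ([lɛŋod], [lɛŋoda]) shows [d] unchanged in both environments, so [d] cannot be basic with [z] derived before the ERG suffix.
So /z/ is underlying, and a rule of word-final hardening — voiced fricatives become stops word-finally — gives [d].
From [maneza] the stem 'leaf' is /manez/; word-finally this yields [maned].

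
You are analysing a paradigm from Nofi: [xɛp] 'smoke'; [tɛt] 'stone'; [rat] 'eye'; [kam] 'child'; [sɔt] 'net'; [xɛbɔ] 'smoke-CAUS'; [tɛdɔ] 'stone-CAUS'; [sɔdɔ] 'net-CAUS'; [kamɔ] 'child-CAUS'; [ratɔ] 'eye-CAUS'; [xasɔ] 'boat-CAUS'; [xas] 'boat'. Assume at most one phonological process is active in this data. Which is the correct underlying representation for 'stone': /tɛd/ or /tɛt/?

In [tɛt] and [tɛdɔ] the final segment of 'stone' alternates: [t] ~ [d].
The stem 'eye' ([rat], [ratɔ]) shows [t] unchanged in both environments, so [t] cannot be basic with [d] derived before the CAUS suffix.
The alternation reflects word-final obstruent devoicing: voiced obstruents become voiceless word-finally. /d/ is underlying.

/tɛd/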